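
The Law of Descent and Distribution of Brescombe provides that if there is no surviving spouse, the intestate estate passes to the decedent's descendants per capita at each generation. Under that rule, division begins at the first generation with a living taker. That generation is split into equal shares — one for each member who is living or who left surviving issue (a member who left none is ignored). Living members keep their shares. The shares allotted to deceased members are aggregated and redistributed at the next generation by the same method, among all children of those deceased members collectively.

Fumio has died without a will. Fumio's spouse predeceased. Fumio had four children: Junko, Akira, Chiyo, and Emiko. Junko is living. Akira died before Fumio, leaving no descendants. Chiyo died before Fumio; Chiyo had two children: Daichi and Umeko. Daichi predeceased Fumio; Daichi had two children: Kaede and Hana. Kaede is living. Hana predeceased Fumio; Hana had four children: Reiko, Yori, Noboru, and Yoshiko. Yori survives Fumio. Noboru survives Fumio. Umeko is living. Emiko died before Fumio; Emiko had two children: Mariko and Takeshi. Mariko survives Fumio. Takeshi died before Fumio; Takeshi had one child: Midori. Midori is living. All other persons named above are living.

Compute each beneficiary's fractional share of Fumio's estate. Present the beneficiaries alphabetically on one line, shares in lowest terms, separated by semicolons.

Junko 1/3; Kaede 1/9; Mariko 1/6; Midori 1/9; Noboru 1/36; Reiko 1/36; Umeko 1/6; Yori 1/36; Yoshiko 1/36

There is no surviving spouse, so the entire estate passes to Fumio's descendants per capita at each generation.
At generation 1 (Junko, Chiyo, Emiko) there are 3 shares of (1)/3 = 1/3 each.
Living: Junko — each takes 1/3.
Deceased: Chiyo and Emiko. Their combined 2/3 is pooled and carried to generation 2.
At generation 2 (Daichi, Umeko, Mariko, Takeshi) there are 4 shares of (2/3)/4 = 1/6 each.
Living: Umeko and Mariko — each takes 1/6.
Deceased: Daichi and Takeshi. Their combined 1/3 is pooled and carried to generation 3.
At generation 3 (Kaede, Hana, Midori) there are 3 shares of (1/3)/3 = 1/9 each.
Living: Kaede and Midori — each takes 1/9.
Deceased: Hana. That 1/9 share is carried to generation 4.
At generation 4 (Reiko, Yori, Noboru, Yoshiko) there are 4 shares of (1/9)/4 = 1/36 each.
Living: Reiko, Yori, Noboru, and Yoshiko — each takes 1/36.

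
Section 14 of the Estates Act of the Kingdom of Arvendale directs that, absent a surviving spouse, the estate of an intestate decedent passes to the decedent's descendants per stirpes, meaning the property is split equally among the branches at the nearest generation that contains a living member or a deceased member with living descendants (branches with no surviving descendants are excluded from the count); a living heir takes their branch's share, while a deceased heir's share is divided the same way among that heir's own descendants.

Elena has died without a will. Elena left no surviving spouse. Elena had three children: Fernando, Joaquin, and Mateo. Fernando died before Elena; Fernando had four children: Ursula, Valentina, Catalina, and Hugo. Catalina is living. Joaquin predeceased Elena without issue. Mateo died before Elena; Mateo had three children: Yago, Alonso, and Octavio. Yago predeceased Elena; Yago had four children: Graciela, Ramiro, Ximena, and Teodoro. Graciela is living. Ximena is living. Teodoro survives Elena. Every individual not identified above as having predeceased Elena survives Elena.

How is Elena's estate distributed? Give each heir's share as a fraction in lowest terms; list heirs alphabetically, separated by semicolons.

There is no surviving spouse, so the entire estate passes to Elena's descendants per stirpes.
Joaquin left no surviving issue, so that branch lapses and is disregarded.
The estate is divided into 2 equal shares of 1/2 among Fernando, Mateo.
Fernando predeceased; the 1/2 allotted to Fernando's branch passes to Fernando's issue by representation.
The 1/2 is divided into 4 equal shares of 1/8 among Ursula, Valentina, Catalina, Hugo.
Ursula is living and takes 1/8.
Valentina is living and takes 1/8.
Catalina is living and takes 1/8.
Hugo is living and takes 1/8.
Mateo predeceased; the 1/2 allotted to Mateo's branch passes to Mateo's issue by representation.
The 1/2 is divided into 3 equal shares of 1/6 among Yago, Alonso, Octavio.
Yago predeceased; the 1/6 allotted to Yago's branch passes to Yago's issue by representation.
The 1/6 is divided into 4 equal shares of 1/24 among Graciela, Ramiro, Ximena, Teodoro.
Graciela is living and takes 1/24.
Ramiro is living and takes 1/24.
Ximena is living and takes 1/24.
Teodoro is living and takes 1/24.
Alonso is living and takes 1/6.
Octavio is living and takes 1/6.

Alonso 1/6; Catalina 1/8; Graciela 1/24; Hugo 1/8; Octavio 1/6; Ramiro 1/24; Teodoro 1/24; Ursula 1/8; Valentina 1/8; Ximena 1/24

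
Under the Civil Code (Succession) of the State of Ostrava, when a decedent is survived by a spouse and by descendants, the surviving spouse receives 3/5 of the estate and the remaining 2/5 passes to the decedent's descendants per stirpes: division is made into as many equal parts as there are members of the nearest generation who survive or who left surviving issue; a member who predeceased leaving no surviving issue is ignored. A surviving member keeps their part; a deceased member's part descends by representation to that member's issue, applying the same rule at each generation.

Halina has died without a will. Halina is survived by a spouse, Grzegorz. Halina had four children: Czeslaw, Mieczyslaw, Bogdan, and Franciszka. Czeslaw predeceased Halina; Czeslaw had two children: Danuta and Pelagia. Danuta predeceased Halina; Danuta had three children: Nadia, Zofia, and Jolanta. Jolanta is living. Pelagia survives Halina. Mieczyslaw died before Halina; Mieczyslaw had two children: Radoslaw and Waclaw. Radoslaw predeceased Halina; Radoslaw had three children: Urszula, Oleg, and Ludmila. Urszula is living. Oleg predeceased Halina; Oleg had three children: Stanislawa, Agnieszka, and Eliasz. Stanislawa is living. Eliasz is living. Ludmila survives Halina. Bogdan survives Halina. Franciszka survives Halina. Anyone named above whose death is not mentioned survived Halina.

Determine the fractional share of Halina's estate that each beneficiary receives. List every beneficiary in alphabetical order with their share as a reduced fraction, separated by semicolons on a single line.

Agnieszka 1/180; Bogdan 1/10; Eliasz 1/180; Franciszka 1/10; Grzegorz 3/5; Jolanta 1/60; Ludmila 1/60; Nadia 1/60; Pelagia 1/20; Stanislawa 1/180; Urszula 1/60; Waclaw 1/20; Zofia 1/60

Grzegorz, as surviving spouse, takes 3/5.
The remaining 2/5 passes to Halina's descendants per stirpes.
The 2/5 is divided into 4 equal shares of 1/10 among Czeslaw, Mieczyslaw, Bogdan, Franciszka.
Czeslaw predeceased; the 1/10 allotted to Czeslaw's branch passes to Czeslaw's issue by representation.
The 1/10 is divided into 2 equal shares of 1/20 among Danuta, Pelagia.
Danuta predeceased; the 1/20 allotted to Danuta's branch passes to Danuta's issue by representation.
The 1/20 is divided into 3 equal shares of 1/60 among Nadia, Zofia, Jolanta.
Nadia is living and takes 1/60.
Zofia is living and takes 1/60.
Jolanta is living and takes 1/60.
Pelagia is living and takes 1/20.
Mieczyslaw predeceased; the 1/10 allotted to Mieczyslaw's branch passes to Mieczyslaw's issue by representation.
The 1/10 is divided into 2 equal shares of 1/20 among Radoslaw, Waclaw.
Radoslaw predeceased; the 1/20 allotted to Radoslaw's branch passes to Radoslaw's issue by representation.
The 1/20 is divided into 3 equal shares of 1/60 among Urszula, Oleg, Ludmila.
Urszula is living and takes 1/60.
Oleg predeceased; the 1/60 allotted to Oleg's branch passes to Oleg's issue by representation.
The 1/60 is divided into 3 equal shares of 1/180 among Stanislawa, Agnieszka, Eliasz.
Stanislawa is living and takes 1/180.
Agnieszka is living and takes 1/180.
Eliasz is living and takes 1/180.
Ludmila is living and takes 1/60.
Waclaw is living and takes 1/20.
Bogdan is living and takes 1/10.
Franciszka is living and takes 1/10.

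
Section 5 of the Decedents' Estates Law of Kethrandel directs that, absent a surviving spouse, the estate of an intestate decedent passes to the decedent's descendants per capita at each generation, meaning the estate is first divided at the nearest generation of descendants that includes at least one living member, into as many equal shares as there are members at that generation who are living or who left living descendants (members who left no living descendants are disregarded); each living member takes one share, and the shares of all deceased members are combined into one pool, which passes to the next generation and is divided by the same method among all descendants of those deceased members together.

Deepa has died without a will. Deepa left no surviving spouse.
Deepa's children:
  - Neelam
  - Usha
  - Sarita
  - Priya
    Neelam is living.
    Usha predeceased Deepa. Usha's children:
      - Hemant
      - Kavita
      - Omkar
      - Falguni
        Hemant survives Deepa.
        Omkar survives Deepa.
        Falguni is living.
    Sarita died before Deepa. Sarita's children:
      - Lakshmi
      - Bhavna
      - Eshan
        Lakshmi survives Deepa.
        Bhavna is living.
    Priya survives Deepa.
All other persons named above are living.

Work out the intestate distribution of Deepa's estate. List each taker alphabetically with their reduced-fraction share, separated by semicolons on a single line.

Bhavna 1/14; Eshan 1/14; Falguni 1/14; Hemant 1/14; Kavita 1/14; Lakshmi 1/14; Neelam 1/4; Omkar 1/14; Priya 1/4

There is no surviving spouse, so the entire estate passes to Deepa's descendants per capita at each generation.
At generation 1 (Neelam, Usha, Sarita, Priya) there are 4 shares of (1)/4 = 1/4 each.
Living: Neelam and Priya — each takes 1/4.
Deceased: Usha and Sarita. Their combined 1/2 is pooled and carried to generation 2.
At generation 2 (Hemant, Kavita, Omkar, Falguni, Lakshmi, Bhavna, Eshan) there are 7 shares of (1/2)/7 = 1/14 each.
Living: Hemant, Kavita, Omkar, Falguni, Lakshmi, Bhavna, and Eshan — each takes 1/14.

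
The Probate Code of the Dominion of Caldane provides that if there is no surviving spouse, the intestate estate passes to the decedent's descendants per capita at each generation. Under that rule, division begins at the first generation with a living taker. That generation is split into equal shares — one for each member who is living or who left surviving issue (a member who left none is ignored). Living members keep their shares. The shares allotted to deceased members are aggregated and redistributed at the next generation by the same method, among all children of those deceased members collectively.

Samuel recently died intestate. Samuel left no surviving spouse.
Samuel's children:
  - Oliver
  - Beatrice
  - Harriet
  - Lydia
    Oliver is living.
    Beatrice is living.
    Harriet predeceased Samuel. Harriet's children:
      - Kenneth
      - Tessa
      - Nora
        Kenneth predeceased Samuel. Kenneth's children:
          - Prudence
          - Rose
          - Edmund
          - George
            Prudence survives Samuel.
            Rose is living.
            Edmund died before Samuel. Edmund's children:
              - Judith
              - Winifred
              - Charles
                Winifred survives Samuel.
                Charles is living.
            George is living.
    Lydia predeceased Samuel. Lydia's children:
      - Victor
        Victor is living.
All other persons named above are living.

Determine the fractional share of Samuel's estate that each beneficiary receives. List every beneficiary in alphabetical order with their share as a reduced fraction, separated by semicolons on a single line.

There is no surviving spouse, so the entire estate passes to Samuel's descendants per capita at each generation.
At generation 1 (Oliver, Beatrice, Harriet, Lydia) there are 4 shares of (1)/4 = 1/4 each.
Living: Oliver and Beatrice — each takes 1/4.
Deceased: Harriet and Lydia. Their combined 1/2 is pooled and carried to generation 2.
At generation 2 (Kenneth, Tessa, Nora, Victor) there are 4 shares of (1/2)/4 = 1/8 each.
Living: Tessa, Nora, and Victor — each takes 1/8.
Deceased: Kenneth. That 1/8 share is carried to generation 3.
At generation 3 (Prudence, Rose, Edmund, George) there are 4 shares of (1/8)/4 = 1/32 each.
Living: Prudence, Rose, and George — each takes 1/32.
Deceased: Edmund. That 1/32 share is carried to generation 4.
At generation 4 (Judith, Winifred, Charles) there are 3 shares of (1/32)/3 = 1/96 each.
Living: Judith, Winifred, and Charles — each takes 1/96.

Beatrice 1/4; Charles 1/96; George 1/32; Judith 1/96; Nora 1/8; Oliver 1/4; Prudence 1/32; Rose 1/32; Tessa 1/8; Victor 1/8; Winifred 1/96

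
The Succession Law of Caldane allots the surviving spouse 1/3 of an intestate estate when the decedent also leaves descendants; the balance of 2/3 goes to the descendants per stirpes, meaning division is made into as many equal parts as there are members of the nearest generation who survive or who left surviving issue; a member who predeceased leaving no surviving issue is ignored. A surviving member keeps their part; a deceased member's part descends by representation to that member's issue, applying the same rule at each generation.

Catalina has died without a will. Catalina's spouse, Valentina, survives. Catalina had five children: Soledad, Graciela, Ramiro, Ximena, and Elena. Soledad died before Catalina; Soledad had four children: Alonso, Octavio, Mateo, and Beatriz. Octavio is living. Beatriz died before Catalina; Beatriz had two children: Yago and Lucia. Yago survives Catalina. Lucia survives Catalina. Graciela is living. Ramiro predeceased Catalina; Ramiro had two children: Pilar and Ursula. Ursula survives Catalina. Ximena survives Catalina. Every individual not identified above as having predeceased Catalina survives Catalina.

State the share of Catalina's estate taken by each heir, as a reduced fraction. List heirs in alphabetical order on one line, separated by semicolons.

Alonso 1/30; Elena 2/15; Graciela 2/15; Lucia 1/60; Mateo 1/30; Octavio 1/30; Pilar 1/15; Ursula 1/15; Valentina 1/3; Ximena 2/15; Yago 1/60

Valentina, as surviving spouse, takes 1/3.
The remaining 2/3 passes to Catalina's descendants per stirpes.
The 2/3 is divided into 5 equal shares of 2/15 among Soledad, Graciela, Ramiro, Ximena, Elena.
Soledad predeceased; the 2/15 allotted to Soledad's branch passes to Soledad's issue by representation.
The 2/15 is divided into 4 equal shares of 1/30 among Alonso, Octavio, Mateo, Beatriz.
Alonso is living and takes 1/30.
Octavio is living and takes 1/30.
Mateo is living and takes 1/30.
Beatriz predeceased; the 1/30 allotted to Beatriz's branch passes to Beatriz's issue by representation.
The 1/30 is divided into 2 equal shares of 1/60 among Yago, Lucia.
Yago is living and takes 1/60.
Lucia is living and takes 1/60.
Graciela is living and takes 2/15.
Ramiro predeceased; the 2/15 allotted to Ramiro's branch passes to Ramiro's issue by representation.
The 2/15 is divided into 2 equal shares of 1/15 among Pilar, Ursula.
Pilar is living and takes 1/15.
Ursula is living and takes 1/15.
Ximena is living and takes 2/15.
Elena is living and takes 2/15.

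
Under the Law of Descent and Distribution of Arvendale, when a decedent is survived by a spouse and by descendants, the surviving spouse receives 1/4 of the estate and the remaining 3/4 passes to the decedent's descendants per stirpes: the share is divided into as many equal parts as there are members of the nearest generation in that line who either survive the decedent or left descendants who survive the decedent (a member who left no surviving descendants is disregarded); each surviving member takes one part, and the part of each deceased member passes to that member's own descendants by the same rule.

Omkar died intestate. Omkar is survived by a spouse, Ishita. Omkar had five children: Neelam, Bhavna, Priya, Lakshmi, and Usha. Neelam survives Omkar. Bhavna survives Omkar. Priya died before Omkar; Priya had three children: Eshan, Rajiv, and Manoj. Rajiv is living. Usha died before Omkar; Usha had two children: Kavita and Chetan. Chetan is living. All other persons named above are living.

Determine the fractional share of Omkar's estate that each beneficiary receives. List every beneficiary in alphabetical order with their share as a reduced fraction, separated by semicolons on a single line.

Bhavna 3/20; Chetan 3/40; Eshan 1/20; Ishita 1/4; Kavita 3/40; Lakshmi 3/20; Manoj 1/20; Neelam 3/20; Rajiv 1/20

Ishita, as surviving spouse, takes 1/4.
The remaining 3/4 passes to Omkar's descendants per stirpes.
The 3/4 is divided into 5 equal shares of 3/20 among Neelam, Bhavna, Priya, Lakshmi, Usha.
Neelam is living and takes 3/20.
Bhavna is living and takes 3/20.
Priya predeceased; the 3/20 allotted to Priya's branch passes to Priya's issue by representation.
The 3/20 is divided into 3 equal shares of 1/20 among Eshan, Rajiv, Manoj.
Eshan is living and takes 1/20.
Rajiv is living and takes 1/20.
Manoj is living and takes 1/20.
Lakshmi is living and takes 3/20.
Usha predeceased; the 3/20 allotted to Usha's branch passes to Usha's issue by representation.
The 3/20 is divided into 2 equal shares of 3/40 among Kavita, Chetan.
Kavita is living and takes 3/40.
Chetan is living and takes 3/40.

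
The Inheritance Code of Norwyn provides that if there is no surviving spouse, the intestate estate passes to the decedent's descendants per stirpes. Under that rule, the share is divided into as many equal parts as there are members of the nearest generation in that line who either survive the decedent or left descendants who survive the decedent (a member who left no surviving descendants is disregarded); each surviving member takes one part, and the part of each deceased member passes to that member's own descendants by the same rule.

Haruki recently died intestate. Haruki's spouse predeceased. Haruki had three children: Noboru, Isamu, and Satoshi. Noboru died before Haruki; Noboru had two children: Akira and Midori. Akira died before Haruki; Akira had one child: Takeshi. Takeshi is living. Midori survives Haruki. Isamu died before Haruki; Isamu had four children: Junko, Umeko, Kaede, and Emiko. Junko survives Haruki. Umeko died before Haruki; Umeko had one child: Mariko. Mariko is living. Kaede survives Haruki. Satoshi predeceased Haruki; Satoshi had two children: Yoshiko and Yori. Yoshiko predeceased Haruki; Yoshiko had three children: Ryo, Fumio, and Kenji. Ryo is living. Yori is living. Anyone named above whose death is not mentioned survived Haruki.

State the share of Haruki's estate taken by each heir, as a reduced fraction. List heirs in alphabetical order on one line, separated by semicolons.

There is no surviving spouse, so the entire estate passes to Haruki's descendants per stirpes.
The estate is divided into 3 equal shares of 1/3 among Noboru, Isamu, Satoshi.
Noboru predeceased; the 1/3 allotted to Noboru's branch passes to Noboru's issue by representation.
The 1/3 is divided into 2 equal shares of 1/6 among Akira, Midori.
Akira predeceased; the 1/6 allotted to Akira's branch passes to Akira's issue by representation.
Takeshi is the sole taker at this level and receives the full 1/6.
Midori is living and takes 1/6.
Isamu predeceased; the 1/3 allotted to Isamu's branch passes to Isamu's issue by representation.
The 1/3 is divided into 4 equal shares of 1/12 among Junko, Umeko, Kaede, Emiko.
Junko is living and takes 1/12.
Umeko predeceased; the 1/12 allotted to Umeko's branch passes to Umeko's issue by representation.
Mariko is the sole taker at this level and receives the full 1/12.
Kaede is living and takes 1/12.
Emiko is living and takes 1/12.
Satoshi predeceased; the 1/3 allotted to Satoshi's branch passes to Satoshi's issue by representation.
The 1/3 is divided into 2 equal shares of 1/6 among Yoshiko, Yori.
Yoshiko predeceased; the 1/6 allotted to Yoshiko's branch passes to Yoshiko's issue by representation.
The 1/6 is divided into 3 equal shares of 1/18 among Ryo, Fumio, Kenji.
Ryo is living and takes 1/18.
Fumio is living and takes 1/18.
Kenji is living and takes 1/18.
Yori is living and takes 1/6.

Emiko 1/12; Fumio 1/18; Junko 1/12; Kaede 1/12; Kenji 1/18; Mariko 1/12; Midori 1/6; Ryo 1/18; Takeshi 1/6; Yori 1/6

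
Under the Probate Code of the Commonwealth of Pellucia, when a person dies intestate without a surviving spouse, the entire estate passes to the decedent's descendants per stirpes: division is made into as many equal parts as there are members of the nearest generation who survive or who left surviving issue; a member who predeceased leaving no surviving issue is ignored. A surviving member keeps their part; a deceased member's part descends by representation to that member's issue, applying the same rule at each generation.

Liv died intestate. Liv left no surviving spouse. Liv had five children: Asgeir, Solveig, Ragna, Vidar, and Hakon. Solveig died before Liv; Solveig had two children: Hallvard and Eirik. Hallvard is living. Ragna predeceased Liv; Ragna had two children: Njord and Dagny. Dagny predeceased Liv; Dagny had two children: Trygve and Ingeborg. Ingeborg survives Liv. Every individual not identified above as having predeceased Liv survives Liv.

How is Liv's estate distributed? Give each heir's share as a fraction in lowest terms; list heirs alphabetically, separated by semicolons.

Asgeir 1/5; Eirik 1/10; Hakon 1/5; Hallvard 1/10; Ingeborg 1/20; Njord 1/10; Trygve 1/20; Vidar 1/5

There is no surviving spouse, so the entire estate passes to Liv's descendants per stirpes.
The estate is divided into 5 equal shares of 1/5 among Asgeir, Solveig, Ragna, Vidar, Hakon.
Asgeir is living and takes 1/5.
Solveig predeceased; the 1/5 allotted to Solveig's branch passes to Solveig's issue by representation.
The 1/5 is divided into 2 equal shares of 1/10 among Hallvard, Eirik.
Hallvard is living and takes 1/10.
Eirik is living and takes 1/10.
Ragna predeceased; the 1/5 allotted to Ragna's branch passes to Ragna's issue by representation.
The 1/5 is divided into 2 equal shares of 1/10 among Njord, Dagny.
Njord is living and takes 1/10.
Dagny predeceased; the 1/10 allotted to Dagny's branch passes to Dagny's issue by representation.
The 1/10 is divided into 2 equal shares of 1/20 among Trygve, Ingeborg.
Trygve is living and takes 1/20.
Ingeborg is living and takes 1/20.
Vidar is living and takes 1/5.
Hakon is living and takes 1/5.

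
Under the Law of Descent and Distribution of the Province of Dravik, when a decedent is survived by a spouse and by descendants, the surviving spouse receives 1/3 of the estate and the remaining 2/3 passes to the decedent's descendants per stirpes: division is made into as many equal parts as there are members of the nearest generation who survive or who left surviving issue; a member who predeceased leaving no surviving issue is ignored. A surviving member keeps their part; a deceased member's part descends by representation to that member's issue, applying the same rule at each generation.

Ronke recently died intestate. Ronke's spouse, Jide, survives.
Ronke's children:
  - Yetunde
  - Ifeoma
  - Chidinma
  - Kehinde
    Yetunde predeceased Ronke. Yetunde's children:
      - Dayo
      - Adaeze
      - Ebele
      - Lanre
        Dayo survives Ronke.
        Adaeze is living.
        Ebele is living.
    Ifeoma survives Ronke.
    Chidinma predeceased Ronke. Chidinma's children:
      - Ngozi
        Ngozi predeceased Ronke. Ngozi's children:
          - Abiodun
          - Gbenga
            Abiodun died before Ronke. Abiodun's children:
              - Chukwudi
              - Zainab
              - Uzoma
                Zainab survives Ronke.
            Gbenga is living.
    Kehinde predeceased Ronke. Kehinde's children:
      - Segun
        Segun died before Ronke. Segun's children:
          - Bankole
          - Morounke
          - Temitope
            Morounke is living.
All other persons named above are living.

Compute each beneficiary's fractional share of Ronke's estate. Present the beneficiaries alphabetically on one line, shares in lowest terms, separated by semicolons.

Adaeze 1/24; Bankole 1/18; Chukwudi 1/36; Dayo 1/24; Ebele 1/24; Gbenga 1/12; Ifeoma 1/6; Jide 1/3; Lanre 1/24; Morounke 1/18; Temitope 1/18; Uzoma 1/36; Zainab 1/36

Jide, as surviving spouse, takes 1/3.
The remaining 2/3 passes to Ronke's descendants per stirpes.
The 2/3 is divided into 4 equal shares of 1/6 among Yetunde, Ifeoma, Chidinma, Kehinde.
Yetunde predeceased; the 1/6 allotted to Yetunde's branch passes to Yetunde's issue by representation.
The 1/6 is divided into 4 equal shares of 1/24 among Dayo, Adaeze, Ebele, Lanre.
Dayo is living and takes 1/24.
Adaeze is living and takes 1/24.
Ebele is living and takes 1/24.
Lanre is living and takes 1/24.
Ifeoma is living and takes 1/6.
Chidinma predeceased; the 1/6 allotted to Chidinma's branch passes to Chidinma's issue by representation.
Ngozi's line is the sole branch at this level, so the full 1/6 passes to Ngozi's issue by representation.
The 1/6 is divided into 2 equal shares of 1/12 among Abiodun, Gbenga.
Abiodun predeceased; the 1/12 allotted to Abiodun's branch passes to Abiodun's issue by representation.
The 1/12 is divided into 3 equal shares of 1/36 among Chukwudi, Zainab, Uzoma.
Chukwudi is living and takes 1/36.
Zainab is living and takes 1/36.
Uzoma is living and takes 1/36.
Gbenga is living and takes 1/12.
Kehinde predeceased; the 1/6 allotted to Kehinde's branch passes to Kehinde's issue by representation.
Segun's line is the sole branch at this level, so the full 1/6 passes to Segun's issue by representation.
The 1/6 is divided into 3 equal shares of 1/18 among Bankole, Morounke, Temitope.
Bankole is living and takes 1/18.
Morounke is living and takes 1/18.
Temitope is living and takes 1/18.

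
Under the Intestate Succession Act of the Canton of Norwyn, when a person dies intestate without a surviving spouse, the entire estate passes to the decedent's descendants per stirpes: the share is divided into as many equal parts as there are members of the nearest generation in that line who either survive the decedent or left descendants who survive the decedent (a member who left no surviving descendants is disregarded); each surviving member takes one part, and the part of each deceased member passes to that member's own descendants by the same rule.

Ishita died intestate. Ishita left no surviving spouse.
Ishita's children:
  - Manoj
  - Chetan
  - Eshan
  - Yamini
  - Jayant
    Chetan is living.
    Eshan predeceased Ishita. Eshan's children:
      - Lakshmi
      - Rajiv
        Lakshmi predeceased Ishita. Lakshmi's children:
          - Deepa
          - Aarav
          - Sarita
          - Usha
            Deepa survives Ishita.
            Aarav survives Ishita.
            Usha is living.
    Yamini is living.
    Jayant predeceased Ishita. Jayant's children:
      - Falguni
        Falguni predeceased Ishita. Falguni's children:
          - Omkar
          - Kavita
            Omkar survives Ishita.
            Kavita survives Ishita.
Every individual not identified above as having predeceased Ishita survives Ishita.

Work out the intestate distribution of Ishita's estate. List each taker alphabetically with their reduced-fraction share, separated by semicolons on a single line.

There is no surviving spouse, so the entire estate passes to Ishita's descendants per stirpes.
The estate is divided into 5 equal shares of 1/5 among Manoj, Chetan, Eshan, Yamini, Jayant.
Manoj is living and takes 1/5.
Chetan is living and takes 1/5.
Eshan predeceased; the 1/5 allotted to Eshan's branch passes to Eshan's issue by representation.
The 1/5 is divided into 2 equal shares of 1/10 among Lakshmi, Rajiv.
Lakshmi predeceased; the 1/10 allotted to Lakshmi's branch passes to Lakshmi's issue by representation.
The 1/10 is divided into 4 equal shares of 1/40 among Deepa, Aarav, Sarita, Usha.
Deepa is living and takes 1/40.
Aarav is living and takes 1/40.
Sarita is living and takes 1/40.
Usha is living and takes 1/40.
Rajiv is living and takes 1/10.
Yamini is living and takes 1/5.
Jayant predeceased; the 1/5 allotted to Jayant's branch passes to Jayant's issue by representation.
Falguni's line is the sole branch at this level, so the full 1/5 passes to Falguni's issue by representation.
The 1/5 is divided into 2 equal shares of 1/10 among Omkar, Kavita.
Omkar is living and takes 1/10.
Kavita is living and takes 1/10.

Aarav 1/40; Chetan 1/5; Deepa 1/40; Kavita 1/10; Manoj 1/5; Omkar 1/10; Rajiv 1/10; Sarita 1/40; Usha 1/40; Yamini 1/5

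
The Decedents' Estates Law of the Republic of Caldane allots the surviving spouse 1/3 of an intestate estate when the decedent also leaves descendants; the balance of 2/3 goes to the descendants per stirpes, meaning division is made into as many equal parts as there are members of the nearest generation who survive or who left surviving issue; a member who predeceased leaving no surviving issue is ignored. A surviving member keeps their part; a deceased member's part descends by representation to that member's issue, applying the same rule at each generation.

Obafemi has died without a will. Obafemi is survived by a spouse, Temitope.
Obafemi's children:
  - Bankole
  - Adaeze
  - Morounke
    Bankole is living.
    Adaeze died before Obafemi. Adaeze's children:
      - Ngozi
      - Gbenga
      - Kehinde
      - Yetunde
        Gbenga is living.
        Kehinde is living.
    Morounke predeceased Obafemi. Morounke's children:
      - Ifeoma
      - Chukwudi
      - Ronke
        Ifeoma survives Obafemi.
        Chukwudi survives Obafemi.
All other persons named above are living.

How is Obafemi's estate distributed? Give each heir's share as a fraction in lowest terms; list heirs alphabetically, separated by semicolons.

Temitope, as surviving spouse, takes 1/3.
The remaining 2/3 passes to Obafemi's descendants per stirpes.
The 2/3 is divided into 3 equal shares of 2/9 among Bankole, Adaeze, Morounke.
Bankole is living and takes 2/9.
Adaeze predeceased; the 2/9 allotted to Adaeze's branch passes to Adaeze's issue by representation.
The 2/9 is divided into 4 equal shares of 1/18 among Ngozi, Gbenga, Kehinde, Yetunde.
Ngozi is living and takes 1/18.
Gbenga is living and takes 1/18.
Kehinde is living and takes 1/18.
Yetunde is living and takes 1/18.
Morounke predeceased; the 2/9 allotted to Morounke's branch passes to Morounke's issue by representation.
The 2/9 is divided into 3 equal shares of 2/27 among Ifeoma, Chukwudi, Ronke.
Ifeoma is living and takes 2/27.
Chukwudi is living and takes 2/27.
Ronke is living and takes 2/27.

Bankole 2/9; Chukwudi 2/27; Gbenga 1/18; Ifeoma 2/27; Kehinde 1/18; Ngozi 1/18; Ronke 2/27; Temitope 1/3; Yetunde 1/18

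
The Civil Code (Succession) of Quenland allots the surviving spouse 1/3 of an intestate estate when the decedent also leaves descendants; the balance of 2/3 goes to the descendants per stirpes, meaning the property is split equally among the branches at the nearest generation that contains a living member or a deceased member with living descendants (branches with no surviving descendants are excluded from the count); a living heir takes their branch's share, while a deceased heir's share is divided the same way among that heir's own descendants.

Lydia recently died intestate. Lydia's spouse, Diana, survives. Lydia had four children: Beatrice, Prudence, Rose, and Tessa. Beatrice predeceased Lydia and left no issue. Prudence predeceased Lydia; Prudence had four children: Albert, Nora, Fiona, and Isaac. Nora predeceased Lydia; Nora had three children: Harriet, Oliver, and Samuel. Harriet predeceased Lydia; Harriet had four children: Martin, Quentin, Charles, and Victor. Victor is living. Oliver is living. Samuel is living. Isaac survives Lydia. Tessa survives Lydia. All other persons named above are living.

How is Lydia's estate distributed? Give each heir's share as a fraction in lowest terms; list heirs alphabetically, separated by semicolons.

Diana, as surviving spouse, takes 1/3.
The remaining 2/3 passes to Lydia's descendants per stirpes.
Beatrice left no surviving issue, so that branch lapses and is disregarded.
The 2/3 is divided into 3 equal shares of 2/9 among Prudence, Rose, Tessa.
Prudence predeceased; the 2/9 allotted to Prudence's branch passes to Prudence's issue by representation.
The 2/9 is divided into 4 equal shares of 1/18 among Albert, Nora, Fiona, Isaac.
Albert is living and takes 1/18.
Nora predeceased; the 1/18 allotted to Nora's branch passes to Nora's issue by representation.
The 1/18 is divided into 3 equal shares of 1/54 among Harriet, Oliver, Samuel.
Harriet predeceased; the 1/54 allotted to Harriet's branch passes to Harriet's issue by representation.
The 1/54 is divided into 4 equal shares of 1/216 among Martin, Quentin, Charles, Victor.
Martin is living and takes 1/216.
Quentin is living and takes 1/216.
Charles is living and takes 1/216.
Victor is living and takes 1/216.
Oliver is living and takes 1/54.
Samuel is living and takes 1/54.
Fiona is living and takes 1/18.
Isaac is living and takes 1/18.
Rose is living and takes 2/9.
Tessa is living and takes 2/9.

Albert 1/18; Charles 1/216; Diana 1/3; Fiona 1/18; Isaac 1/18; Martin 1/216; Oliver 1/54; Quentin 1/216; Rose 2/9; Samuel 1/54; Tessa 2/9; Victor 1/216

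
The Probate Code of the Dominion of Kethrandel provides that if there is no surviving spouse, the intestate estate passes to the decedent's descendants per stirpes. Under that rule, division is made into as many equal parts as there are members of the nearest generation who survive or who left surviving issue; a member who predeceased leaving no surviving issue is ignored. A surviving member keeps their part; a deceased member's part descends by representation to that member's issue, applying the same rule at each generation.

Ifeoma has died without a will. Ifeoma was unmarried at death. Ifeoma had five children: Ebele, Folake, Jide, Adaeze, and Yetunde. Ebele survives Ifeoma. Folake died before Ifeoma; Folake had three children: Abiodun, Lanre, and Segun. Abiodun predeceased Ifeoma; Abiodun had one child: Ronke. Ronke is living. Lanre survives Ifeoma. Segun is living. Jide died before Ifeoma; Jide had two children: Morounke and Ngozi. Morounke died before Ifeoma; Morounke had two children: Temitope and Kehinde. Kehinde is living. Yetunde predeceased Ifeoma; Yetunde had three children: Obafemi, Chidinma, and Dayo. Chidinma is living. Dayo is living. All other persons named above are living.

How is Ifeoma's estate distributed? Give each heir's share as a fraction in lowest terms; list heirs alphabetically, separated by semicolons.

Adaeze 1/5; Chidinma 1/15; Dayo 1/15; Ebele 1/5; Kehinde 1/20; Lanre 1/15; Ngozi 1/10; Obafemi 1/15; Ronke 1/15; Segun 1/15; Temitope 1/20

There is no surviving spouse, so the entire estate passes to Ifeoma's descendants per stirpes.
The estate is divided into 5 equal shares of 1/5 among Ebele, Folake, Jide, Adaeze, Yetunde.
Ebele is living and takes 1/5.
Folake predeceased; the 1/5 allotted to Folake's branch passes to Folake's issue by representation.
The 1/5 is divided into 3 equal shares of 1/15 among Abiodun, Lanre, Segun.
Abiodun predeceased; the 1/15 allotted to Abiodun's branch passes to Abiodun's issue by representation.
Ronke is the sole taker at this level and receives the full 1/15.
Lanre is living and takes 1/15.
Segun is living and takes 1/15.
Jide predeceased; the 1/5 allotted to Jide's branch passes to Jide's issue by representation.
The 1/5 is divided into 2 equal shares of 1/10 among Morounke, Ngozi.
Morounke predeceased; the 1/10 allotted to Morounke's branch passes to Morounke's issue by representation.
The 1/10 is divided into 2 equal shares of 1/20 among Temitope, Kehinde.
Temitope is living and takes 1/20.
Kehinde is living and takes 1/20.
Ngozi is living and takes 1/10.
Adaeze is living and takes 1/5.
Yetunde predeceased; the 1/5 allotted to Yetunde's branch passes to Yetunde's issue by representation.
The 1/5 is divided into 3 equal shares of 1/15 among Obafemi, Chidinma, Dayo.
Obafemi is living and takes 1/15.
Chidinma is living and takes 1/15.
Dayo is living and takes 1/15.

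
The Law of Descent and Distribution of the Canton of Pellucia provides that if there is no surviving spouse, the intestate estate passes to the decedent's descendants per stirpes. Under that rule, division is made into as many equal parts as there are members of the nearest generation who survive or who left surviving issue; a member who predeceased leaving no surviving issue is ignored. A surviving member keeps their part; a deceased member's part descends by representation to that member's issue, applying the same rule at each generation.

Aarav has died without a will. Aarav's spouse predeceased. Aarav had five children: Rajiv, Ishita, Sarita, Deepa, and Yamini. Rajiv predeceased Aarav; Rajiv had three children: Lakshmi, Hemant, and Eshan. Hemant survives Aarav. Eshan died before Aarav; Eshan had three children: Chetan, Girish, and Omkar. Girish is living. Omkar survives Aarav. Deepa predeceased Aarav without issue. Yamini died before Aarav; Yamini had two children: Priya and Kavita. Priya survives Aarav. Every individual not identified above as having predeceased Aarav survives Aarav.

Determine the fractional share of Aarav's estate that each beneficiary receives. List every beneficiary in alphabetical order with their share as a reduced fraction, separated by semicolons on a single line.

There is no surviving spouse, so the entire estate passes to Aarav's descendants per stirpes.
Deepa left no surviving issue, so that branch lapses and is disregarded.
The estate is divided into 4 equal shares of 1/4 among Rajiv, Ishita, Sarita, Yamini.
Rajiv predeceased; the 1/4 allotted to Rajiv's branch passes to Rajiv's issue by representation.
The 1/4 is divided into 3 equal shares of 1/12 among Lakshmi, Hemant, Eshan.
Lakshmi is living and takes 1/12.
Hemant is living and takes 1/12.
Eshan predeceased; the 1/12 allotted to Eshan's branch passes to Eshan's issue by representation.
The 1/12 is divided into 3 equal shares of 1/36 among Chetan, Girish, Omkar.
Chetan is living and takes 1/36.
Girish is living and takes 1/36.
Omkar is living and takes 1/36.
Ishita is living and takes 1/4.
Sarita is living and takes 1/4.
Yamini predeceased; the 1/4 allotted to Yamini's branch passes to Yamini's issue by representation.
The 1/4 is divided into 2 equal shares of 1/8 among Priya, Kavita.
Priya is living and takes 1/8.
Kavita is living and takes 1/8.

Chetan 1/36; Girish 1/36; Hemant 1/12; Ishita 1/4; Kavita 1/8; Lakshmi 1/12; Omkar 1/36; Priya 1/8; Sarita 1/4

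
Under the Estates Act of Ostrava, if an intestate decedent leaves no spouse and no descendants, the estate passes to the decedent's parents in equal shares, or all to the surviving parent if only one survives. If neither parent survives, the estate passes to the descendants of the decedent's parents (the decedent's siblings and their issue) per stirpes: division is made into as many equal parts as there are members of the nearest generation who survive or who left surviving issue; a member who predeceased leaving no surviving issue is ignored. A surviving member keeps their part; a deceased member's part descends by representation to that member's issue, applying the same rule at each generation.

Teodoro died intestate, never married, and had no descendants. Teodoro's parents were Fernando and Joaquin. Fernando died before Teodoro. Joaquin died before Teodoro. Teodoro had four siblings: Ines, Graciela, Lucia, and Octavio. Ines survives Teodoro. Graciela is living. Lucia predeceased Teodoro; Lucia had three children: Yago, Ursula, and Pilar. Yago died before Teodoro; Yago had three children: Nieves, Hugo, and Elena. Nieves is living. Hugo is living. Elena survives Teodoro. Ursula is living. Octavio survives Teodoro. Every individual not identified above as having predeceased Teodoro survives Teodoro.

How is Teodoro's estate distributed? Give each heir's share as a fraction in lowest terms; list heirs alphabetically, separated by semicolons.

Neither parent survives and there are no descendants, so the estate passes to Teodoro's siblings and their issue per stirpes.
The estate is divided into 4 equal shares of 1/4 among Ines, Graciela, Lucia, Octavio.
Ines is living and takes 1/4.
Graciela is living and takes 1/4.
Lucia predeceased; the 1/4 allotted to Lucia's branch passes to Lucia's issue by representation.
The 1/4 is divided into 3 equal shares of 1/12 among Yago, Ursula, Pilar.
Yago predeceased; the 1/12 allotted to Yago's branch passes to Yago's issue by representation.
The 1/12 is divided into 3 equal shares of 1/36 among Nieves, Hugo, Elena.
Nieves is living and takes 1/36.
Hugo is living and takes 1/36.
Elena is living and takes 1/36.
Ursula is living and takes 1/12.
Pilar is living and takes 1/12.
Octavio is living and takes 1/4.

Elena 1/36; Graciela 1/4; Hugo 1/36; Ines 1/4; Nieves 1/36; Octavio 1/4; Pilar 1/12; Ursula 1/12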